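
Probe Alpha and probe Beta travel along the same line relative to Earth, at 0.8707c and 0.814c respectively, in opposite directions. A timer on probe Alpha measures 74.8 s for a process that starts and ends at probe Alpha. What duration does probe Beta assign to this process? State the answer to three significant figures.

Transform probe Alpha's velocity into probe Beta's frame: (0.8707 + 0.814)/(1 + 0.8707·0.814) = 1.6847/1.7087498, so the relative speed is 0.98593c.
At |u| = 0.98593c, γ = (1 − 0.972058)^(−1/2) = 5.9823.
Probe Alpha's interval is proper; time dilation gives Δt_B = γΔτ = 5.9823 × 74.8 s = 447 s.

447 s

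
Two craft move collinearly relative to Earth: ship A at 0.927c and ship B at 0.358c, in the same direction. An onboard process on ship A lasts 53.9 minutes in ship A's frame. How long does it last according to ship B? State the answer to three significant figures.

103 minutes

Speed of ship A in ship B's frame: u = (v_A − v_B)/(1 − v_A v_B/c²) = (0.927 − 0.358)/(1 − 0.927×0.358) = 0.569/0.668134 = 0.85163; |u| = 0.85163c.
γ for this relative speed: γ = 1/√(1 − 0.725274) = 1.9079.
Ship A's interval is proper; time dilation gives Δt_B = γΔτ = 1.9079 × 53.9 minutes = 103 minutes.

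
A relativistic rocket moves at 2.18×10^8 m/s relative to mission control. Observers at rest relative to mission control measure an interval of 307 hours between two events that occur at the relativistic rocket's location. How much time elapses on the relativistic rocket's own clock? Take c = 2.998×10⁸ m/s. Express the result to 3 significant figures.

β = v/c = (2.18×10^8 m/s)/(2.998×10⁸ m/s) = 0.727151.
γ = 1/√(1 − β²) = 1/√(1 − 0.5287486) = 1/√0.4712514 = 1/0.686478 = 1.4567.
The moving clock records proper time: Δτ = Δt/γ = 307/1.4567 = 211 hours.

211 hours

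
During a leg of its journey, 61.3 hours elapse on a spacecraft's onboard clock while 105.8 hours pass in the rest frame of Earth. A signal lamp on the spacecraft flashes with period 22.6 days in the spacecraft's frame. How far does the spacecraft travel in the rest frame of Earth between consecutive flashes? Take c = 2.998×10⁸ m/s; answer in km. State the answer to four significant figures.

8.235×10^11 km

From Δt = γΔτ: γ = 105.8/61.3 = 1.72594.
β = √(1 − 1/γ²) = 0.81505. Lab-frame period = γτ = 1.72594×22.6 days = 39.006 days. Distance = βc × γτ = 0.81505 × 2.998×10⁸ m/s × 3370118.4 s = 8.2350×10^14 m = 8.235×10^11 km.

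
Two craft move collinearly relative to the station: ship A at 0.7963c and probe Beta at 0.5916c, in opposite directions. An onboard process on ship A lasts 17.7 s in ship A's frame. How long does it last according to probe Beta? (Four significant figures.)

Speed of ship A in probe Beta's frame: u = (v_A + v_B)/(1 + v_A v_B/c²) = (0.7963 + 0.5916)/(1 + 0.7963×0.5916) = 1.3879/1.47109108 = 0.94345; |u| = 0.94345c.
At |u| = 0.94345c, γ = (1 − 0.890098)^(−1/2) = 3.0165.
Ship A's interval is proper; time dilation gives Δt_B = γΔτ = 3.0165 × 17.7 s = 53.39 s.

53.39 s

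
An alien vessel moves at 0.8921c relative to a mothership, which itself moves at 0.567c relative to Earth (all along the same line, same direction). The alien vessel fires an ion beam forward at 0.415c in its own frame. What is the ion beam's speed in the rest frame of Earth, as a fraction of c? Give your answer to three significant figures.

0.987c

Apply u = (u'+v)/(1+u'v) twice. Ion beam in the mothership frame: (0.415+0.8921)/(1+0.415·0.8921) = 1.3071/1.3702215 = 0.95393c.
That velocity, transformed to the rest frame of Earth: (0.95393+0.567)/(1+0.95393·0.567) = 1.52093/1.54087831 = 0.98705c.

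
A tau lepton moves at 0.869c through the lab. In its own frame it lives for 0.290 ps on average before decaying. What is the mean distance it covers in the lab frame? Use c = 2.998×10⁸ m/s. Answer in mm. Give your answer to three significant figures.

β² = 0.755161, so γ = 1/√0.244839 = 2.021.
Lab-frame lifetime: Δt = γτ = 2.021 × 0.290 ps = 0.58609 ps.
Distance: d = vΔt = 0.869 × 2.998×10⁸ m/s × 5.8609×10^-13 s = 1.53×10^-4 m = 0.153 mm.

0.153 mm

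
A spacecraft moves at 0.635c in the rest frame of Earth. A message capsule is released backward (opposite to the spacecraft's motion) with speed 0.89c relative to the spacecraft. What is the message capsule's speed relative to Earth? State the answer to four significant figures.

In units of c, u = (u' + v)/(1 + u'v) with u' = −0.89 and v = 0.635.
Numerator: −0.89 + 0.635 = −0.255. Denominator: 1 + (−0.89)(0.635) = 0.43485.
u = −0.255/0.43485 = −0.58641, so the speed is 0.5864c.

0.5864c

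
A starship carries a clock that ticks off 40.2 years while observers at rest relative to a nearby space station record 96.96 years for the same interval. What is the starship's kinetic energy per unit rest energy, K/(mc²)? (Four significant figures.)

γ = Δt/Δτ = 96.96/40.2 = 2.41194.
K/(mc²) = γ − 1 = 2.41194 − 1 = 1.412.

1.412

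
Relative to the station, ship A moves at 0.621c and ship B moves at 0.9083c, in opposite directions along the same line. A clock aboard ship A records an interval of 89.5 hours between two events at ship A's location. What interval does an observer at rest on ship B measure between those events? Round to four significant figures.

Transform ship A's velocity into ship B's frame: (0.621 + 0.9083)/(1 + 0.621·0.9083) = 1.5293/1.5640543, so the relative speed is 0.97778c.
γ for this relative speed: γ = 1/√(1 − 0.956054) = 4.7702.
The clock on ship A records proper time, so ship B measures Δt = γΔτ = 4.7702 × 89.5 = 426.9 hours.

426.9 hours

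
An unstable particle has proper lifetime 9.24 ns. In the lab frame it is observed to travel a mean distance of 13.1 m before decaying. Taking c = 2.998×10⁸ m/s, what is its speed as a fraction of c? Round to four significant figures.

0.9784c

Lab distance = (lab lifetime)·v = γτ·βc, so βγ = d/(cτ) = 13.10/(2.998×10⁸ × 9.240×10^-9) = 4.729.
With βγ = 4.729: γ² = 1 + (βγ)² = 23.3634, and β = (βγ)/γ = 4.729/4.83357 = 0.9784.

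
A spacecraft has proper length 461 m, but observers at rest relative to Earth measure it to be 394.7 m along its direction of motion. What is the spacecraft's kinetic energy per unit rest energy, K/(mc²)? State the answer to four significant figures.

0.1680

Length contraction gives γ = L₀/L = 461/394.7 = 1.16798.
K/(mc²) = γ − 1 = 1.16798 − 1 = 0.1680.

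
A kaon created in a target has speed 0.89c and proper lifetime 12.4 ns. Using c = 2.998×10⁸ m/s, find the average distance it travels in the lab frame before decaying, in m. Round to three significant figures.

Lorentz factor: γ = (1 − 0.7921)^(−1/2) = 2.1932.
Lab-frame lifetime: Δt = γτ = 2.1932 × 12.4 ns = 27.196 ns.
Distance: d = vΔt = 0.89 × 2.998×10⁸ m/s × 2.7196×10^-8 s = 7.26 m.

7.26 m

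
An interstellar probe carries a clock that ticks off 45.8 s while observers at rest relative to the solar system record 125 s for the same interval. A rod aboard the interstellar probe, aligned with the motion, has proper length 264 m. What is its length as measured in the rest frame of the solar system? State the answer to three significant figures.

From Δt = γΔτ: γ = 125/45.8 = 2.72926.
The rod contracts by the same γ: 264 m / 2.72926 = 96.7 m.

96.7 m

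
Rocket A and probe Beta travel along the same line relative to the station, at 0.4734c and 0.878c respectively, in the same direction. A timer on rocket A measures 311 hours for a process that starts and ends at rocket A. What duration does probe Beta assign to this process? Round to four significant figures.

431.0 hours

Speed of rocket A in probe Beta's frame: u = (v_A − v_B)/(1 − v_A v_B/c²) = (0.4734 − 0.878)/(1 − 0.4734×0.878) = −0.4046/0.5843548 = −0.69239; |u| = 0.69239c.
γ for this relative speed: γ = 1/√(1 − 0.479404) = 1.386.
The clock on rocket A records proper time, so probe Beta measures Δt = γΔτ = 1.386 × 311 = 431.0 hours.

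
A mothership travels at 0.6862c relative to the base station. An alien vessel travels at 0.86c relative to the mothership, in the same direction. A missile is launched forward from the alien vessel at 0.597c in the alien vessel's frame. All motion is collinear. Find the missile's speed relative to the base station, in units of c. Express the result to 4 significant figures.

Apply u = (u'+v)/(1+u'v) twice. Missile in the mothership frame: (0.597+0.86)/(1+0.597·0.86) = 1.457/1.51342 = 0.96272c.
That velocity, transformed to the rest frame of the base station: (0.96272+0.6862)/(1+0.96272·0.6862) = 1.64892/1.660618464 = 0.99296c.

0.9930c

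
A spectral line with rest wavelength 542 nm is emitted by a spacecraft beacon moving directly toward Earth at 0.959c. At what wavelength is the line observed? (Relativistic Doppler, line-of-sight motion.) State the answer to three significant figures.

78.4 nm

Relativistic Doppler for wavelength: λ_obs = λ_src · √((1−β)/(1+β)).
With β = 0.959: factor = √(0.041/1.959) = 0.14467.
λ_obs = 542 × 0.14467 = 78.4 nm.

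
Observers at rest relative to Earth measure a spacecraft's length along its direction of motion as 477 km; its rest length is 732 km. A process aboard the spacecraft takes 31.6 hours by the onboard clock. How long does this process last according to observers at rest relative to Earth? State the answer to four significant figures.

γ = L₀/L = 732/477 = 1.53459.
The same γ dilates the second interval: 1.53459 × 31.6 hours = 48.49 hours.

48.49 hours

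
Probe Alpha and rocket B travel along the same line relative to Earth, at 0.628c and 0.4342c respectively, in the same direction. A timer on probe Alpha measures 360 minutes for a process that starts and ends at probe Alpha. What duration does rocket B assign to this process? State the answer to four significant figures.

Speed of probe Alpha in rocket B's frame: u = (v_A − v_B)/(1 − v_A v_B/c²) = (0.628 − 0.4342)/(1 − 0.628×0.4342) = 0.1938/0.7273224 = 0.26646; |u| = 0.26646c.
γ for this relative speed: γ = 1/√(1 − 0.0710009) = 1.0375.
The clock on probe Alpha records proper time, so rocket B measures Δt = γΔτ = 1.0375 × 360 = 373.5 minutes.

373.5 minutes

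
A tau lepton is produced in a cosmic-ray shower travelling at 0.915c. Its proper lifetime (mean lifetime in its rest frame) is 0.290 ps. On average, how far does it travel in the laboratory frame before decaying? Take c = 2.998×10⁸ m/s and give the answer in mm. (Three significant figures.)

0.197 mm

γ = 1/√(1 − β²) = 1/√(1 − 0.837225) = 1/√0.162775 = 1/0.403454 = 2.4786.
Lab-frame lifetime: Δt = γτ = 2.4786 × 0.290 ps = 0.71879 ps.
Distance: d = vΔt = 0.915 × 2.998×10⁸ m/s × 7.1879×10^-13 s = 1.97×10^-4 m = 0.197 mm.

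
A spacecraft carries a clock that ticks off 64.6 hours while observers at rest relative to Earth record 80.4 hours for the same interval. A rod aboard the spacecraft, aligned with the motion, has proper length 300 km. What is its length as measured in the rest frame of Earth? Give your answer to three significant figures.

241 km

The time-dilation ratio gives γ = 80.4/64.6 = 1.24458.
L = L₀/γ = 300/1.24458 = 241 km.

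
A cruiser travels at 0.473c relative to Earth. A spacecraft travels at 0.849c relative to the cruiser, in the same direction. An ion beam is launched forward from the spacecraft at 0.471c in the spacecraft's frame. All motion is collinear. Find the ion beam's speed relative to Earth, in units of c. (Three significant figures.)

0.979c

Compose velocities in two stages. Stage 1 (into S'): u₁ = (0.471+0.849)/(1+0.471×0.849) = 0.94294.
Stage 2 (into S): u = (0.94294+0.473)/(1+0.94294×0.473) = 0.9792, so the speed is 0.979c.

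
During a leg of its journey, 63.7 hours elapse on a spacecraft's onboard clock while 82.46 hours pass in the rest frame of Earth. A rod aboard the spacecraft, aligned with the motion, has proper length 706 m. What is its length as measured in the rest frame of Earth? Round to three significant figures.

545 m

From Δt = γΔτ: γ = 82.46/63.7 = 1.29451.
The rod contracts by the same γ: 706 m / 1.29451 = 545 m.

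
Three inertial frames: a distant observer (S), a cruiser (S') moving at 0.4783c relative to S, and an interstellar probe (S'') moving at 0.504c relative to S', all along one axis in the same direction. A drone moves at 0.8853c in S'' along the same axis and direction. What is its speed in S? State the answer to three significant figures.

First combine the drone and interstellar probe (S''→S'): u₁ = (0.8853 + 0.504)/(1 + 0.8853×0.504) = 1.3893/1.4461912 = 0.96066.
Then combine with the cruiser (S'→S): u = (0.96066 + 0.4783)/(1 + 0.96066×0.4783) = 1.43896/1.459483678 = 0.98594.

0.986c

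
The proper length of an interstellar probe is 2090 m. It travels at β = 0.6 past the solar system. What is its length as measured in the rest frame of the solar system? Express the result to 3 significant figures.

1670 m

γ = 1/√(1 − β²) = 1/√(1 − 0.36) = 1/√0.64 = 1/0.8 = 1.25.
Length contraction: L = L₀/γ = 2090/1.25 = 1670 m.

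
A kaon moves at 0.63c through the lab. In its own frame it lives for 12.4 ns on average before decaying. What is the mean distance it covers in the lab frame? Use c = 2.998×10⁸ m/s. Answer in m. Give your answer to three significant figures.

3.02 m

γ = 1/√(1 − β²) = 1/√(1 − 0.3969) = 1/√0.6031 = 1/0.776595 = 1.2877.
Lab-frame lifetime: Δt = γτ = 1.2877 × 12.4 ns = 15.967 ns.
Distance: d = vΔt = 0.63 × 2.998×10⁸ m/s × 1.5967×10^-8 s = 3.02 m.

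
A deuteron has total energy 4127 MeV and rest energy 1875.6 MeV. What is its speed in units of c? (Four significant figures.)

0.8908c

Total energy E = γmc² gives γ = 4127/1875.6 = 2.2004.
Hence β = √(1 − 1/γ²) = √(1 − 0.206536) = √0.793464 = 0.8908.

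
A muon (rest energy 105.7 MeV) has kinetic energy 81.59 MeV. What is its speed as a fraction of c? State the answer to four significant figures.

0.8255c

γ = 1 + K/(mc²) = 1 + 81.59/105.7 = 1.7719.
β = √(1 − 1/γ²) = √(1 − 0.318509) = √0.681491 = 0.8255.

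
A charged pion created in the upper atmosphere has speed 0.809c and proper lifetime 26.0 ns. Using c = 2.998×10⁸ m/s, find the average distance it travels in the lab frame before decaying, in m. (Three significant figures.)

With β = 0.809, γ = 1/√(1 − 0.809²) = 1/√0.345519 = 1.7012.
Lab-frame lifetime: Δt = γτ = 1.7012 × 26.0 ns = 44.231 ns.
Distance: d = vΔt = 0.809 × 2.998×10⁸ m/s × 4.4231×10^-8 s = 10.7 m.

10.7 m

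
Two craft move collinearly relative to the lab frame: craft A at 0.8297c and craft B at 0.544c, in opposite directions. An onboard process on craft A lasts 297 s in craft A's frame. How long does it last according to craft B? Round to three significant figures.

Transform craft A's velocity into craft B's frame: (0.8297 + 0.544)/(1 + 0.8297·0.544) = 1.3737/1.4513568, so the relative speed is 0.94649c.
γ for this relative speed: γ = 1/√(1 − 0.895843) = 3.0985.
Craft A's interval is proper; time dilation gives Δt_B = γΔτ = 3.0985 × 297 s = 920 s.

920 s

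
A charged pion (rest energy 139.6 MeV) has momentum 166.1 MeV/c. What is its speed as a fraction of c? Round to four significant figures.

βγ = pc/(mc²) = 166.1/139.6 = 1.1898.
Since γ² = 1 + (βγ)² = 2.41562, γ = √2.41562 = 1.55423, and β = (βγ)/γ = 1.1898/1.55423 = 0.7655.

0.7655c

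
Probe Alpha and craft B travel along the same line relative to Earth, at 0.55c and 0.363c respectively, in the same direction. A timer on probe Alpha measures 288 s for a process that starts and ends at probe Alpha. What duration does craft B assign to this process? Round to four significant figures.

296.2 s

The velocity of probe Alpha relative to craft B is (0.55 − 0.363)c / (1 − 0.55×0.363) = 0.23365c; relative speed 0.23365c.
At |u| = 0.23365c, γ = (1 − 0.0545923)^(−1/2) = 1.0285.
The clock on probe Alpha records proper time, so craft B measures Δt = γΔτ = 1.0285 × 288 = 296.2 s.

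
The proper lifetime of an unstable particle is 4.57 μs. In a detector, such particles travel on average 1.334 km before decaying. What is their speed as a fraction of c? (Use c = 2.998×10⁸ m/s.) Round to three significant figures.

0.698c

Let x = d/(cτ) = 1334 m / (2.998×10⁸ m/s × 4.570×10^-6 s) = 0.97366. Since d = βγcτ, x = βγ = β/√(1−β²).
Solving: β² = x²/(1+x²) = 0.948014/1.948014 = 0.486657, so β = 0.698.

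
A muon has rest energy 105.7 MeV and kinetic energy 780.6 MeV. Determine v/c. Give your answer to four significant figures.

γ = 1 + K/(mc²) = 1 + 780.6/105.7 = 8.3851.
β = √(1 − 1/γ²) = √(1 − 0.0142227) = √0.9857773 = 0.9929.

0.9929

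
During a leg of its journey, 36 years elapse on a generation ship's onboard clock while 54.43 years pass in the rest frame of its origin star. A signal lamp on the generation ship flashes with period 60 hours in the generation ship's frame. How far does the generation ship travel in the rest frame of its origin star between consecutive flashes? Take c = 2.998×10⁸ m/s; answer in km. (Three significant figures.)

The time-dilation ratio gives γ = 54.43/36 = 1.51194.
β = √(1 − 1/γ²) = 0.75003. Lab-frame period = γτ = 1.51194×60 hours = 90.716 hours. Distance = βc × γτ = 0.75003 × 2.998×10⁸ m/s × 326577.6 s = 7.3434×10^13 m = 7.34×10^10 km.

7.34×10^10 km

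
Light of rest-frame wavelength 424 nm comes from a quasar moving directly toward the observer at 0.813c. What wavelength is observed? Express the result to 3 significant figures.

Relativistic Doppler for wavelength: λ_obs = λ_src · √((1−β)/(1+β)).
With β = 0.813: factor = √(0.187/1.813) = 0.32116.
λ_obs = 424 × 0.32116 = 136 nm.

136 nm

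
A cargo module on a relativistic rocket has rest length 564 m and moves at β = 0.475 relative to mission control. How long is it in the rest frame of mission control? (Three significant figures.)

β² = 0.225625, so γ = 1/√0.774375 = 1.1364.
Along the direction of motion the measured length is L₀/γ = 564/1.1364 = 496 m.

496 m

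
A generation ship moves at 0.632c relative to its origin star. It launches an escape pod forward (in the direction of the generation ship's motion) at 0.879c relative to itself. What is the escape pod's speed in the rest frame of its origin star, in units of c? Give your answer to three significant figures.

Relativistic velocity addition: u = (u' + v)/(1 + u'v/c²), with u' = 0.879c and v = 0.632c.
Numerator: 0.879 + 0.632 = 1.511. Denominator: 1 + (0.879)(0.632) = 1.555528.
u = 1.511/1.555528 = 0.97137, so the speed is 0.971c.

0.971c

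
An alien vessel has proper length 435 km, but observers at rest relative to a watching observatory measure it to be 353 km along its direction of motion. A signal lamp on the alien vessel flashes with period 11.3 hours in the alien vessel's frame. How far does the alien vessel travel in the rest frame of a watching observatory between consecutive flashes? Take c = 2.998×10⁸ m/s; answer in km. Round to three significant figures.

8.78×10^9 km

γ = L₀/L = 435/353 = 1.23229.
β = √(1 − 1/γ²) = 0.58436. Lab-frame period = γτ = 1.23229×11.3 hours = 13.925 hours. Distance = βc × γτ = 0.58436 × 2.998×10⁸ m/s × 50130 s = 8.7823×10^12 m = 8.78×10^9 km.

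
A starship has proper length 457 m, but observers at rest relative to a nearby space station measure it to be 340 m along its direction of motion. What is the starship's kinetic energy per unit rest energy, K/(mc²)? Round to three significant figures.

0.344

Length contraction gives γ = L₀/L = 457/340 = 1.34412.
K/(mc²) = γ − 1 = 1.34412 − 1 = 0.344.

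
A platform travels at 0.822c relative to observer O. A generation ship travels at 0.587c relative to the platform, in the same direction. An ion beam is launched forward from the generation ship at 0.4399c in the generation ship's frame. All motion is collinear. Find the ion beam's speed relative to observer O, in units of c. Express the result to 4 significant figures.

0.9804c

Compose velocities in two stages. Stage 1 (into S'): u₁ = (0.4399+0.587)/(1+0.4399×0.587) = 0.81615.
Stage 2 (into S): u = (0.81615+0.822)/(1+0.81615×0.822) = 0.98041, so the speed is 0.9804c.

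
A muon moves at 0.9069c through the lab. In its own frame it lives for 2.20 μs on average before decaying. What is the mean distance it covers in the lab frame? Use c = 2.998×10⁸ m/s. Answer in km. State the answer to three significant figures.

γ = 1/√(1 − β²) = 1/√(1 − 0.82246761) = 1/√0.17753239 = 1/0.421346 = 2.3733.
Lab-frame lifetime: Δt = γτ = 2.3733 × 2.20 μs = 5.2213 μs.
Distance: d = vΔt = 0.9069 × 2.998×10⁸ m/s × 5.2213×10^-6 s = 1420 m = 1.42 km.

1.42 km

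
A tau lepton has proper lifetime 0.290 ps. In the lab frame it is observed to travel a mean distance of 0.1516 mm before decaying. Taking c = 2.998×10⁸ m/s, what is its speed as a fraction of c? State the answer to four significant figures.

Let x = d/(cτ) = 1.516×10^-4 m / (2.998×10⁸ m/s × 2.900×10^-13 s) = 1.7437. Since d = βγcτ, x = βγ = β/√(1−β²).
Solving: β² = x²/(1+x²) = 3.04049/4.04049 = 0.752505, so β = 0.8675.

0.8675c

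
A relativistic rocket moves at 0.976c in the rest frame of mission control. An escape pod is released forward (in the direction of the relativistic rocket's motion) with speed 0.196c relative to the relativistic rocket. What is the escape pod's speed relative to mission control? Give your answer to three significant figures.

0.984c

Relativistic velocity addition: u = (u' + v)/(1 + u'v/c²), with u' = 0.196c and v = 0.976c.
Numerator: 0.196 + 0.976 = 1.172. Denominator: 1 + (0.196)(0.976) = 1.191296.
u = 1.172/1.191296 = 0.9838, so the speed is 0.984c.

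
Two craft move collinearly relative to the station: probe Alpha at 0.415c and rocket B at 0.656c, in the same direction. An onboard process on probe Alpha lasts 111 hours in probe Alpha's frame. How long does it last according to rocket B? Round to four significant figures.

117.6 hours

Speed of probe Alpha in rocket B's frame: u = (v_A − v_B)/(1 − v_A v_B/c²) = (0.415 − 0.656)/(1 − 0.415×0.656) = −0.241/0.72776 = −0.33115; |u| = 0.33115c.
γ for this relative speed: γ = 1/√(1 − 0.10966) = 1.0598.
Probe Alpha's interval is proper; time dilation gives Δt_B = γΔτ = 1.0598 × 111 hours = 117.6 hours.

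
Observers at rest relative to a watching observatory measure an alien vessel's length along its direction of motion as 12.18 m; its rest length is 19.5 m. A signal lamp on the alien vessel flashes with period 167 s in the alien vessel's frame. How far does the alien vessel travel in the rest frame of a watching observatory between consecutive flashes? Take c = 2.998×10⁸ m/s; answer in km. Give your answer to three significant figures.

6.26×10^7 km

Length contraction gives γ = L₀/L = 19.5/12.18 = 1.60099.
β = √(1 − 1/γ²) = 0.78093. Lab-frame period = γτ = 1.60099×167 s = 267.37 s. Distance = βc × γτ = 0.78093 × 2.998×10⁸ m/s × 267.37 s = 6.2597×10^10 m = 6.26×10^7 km.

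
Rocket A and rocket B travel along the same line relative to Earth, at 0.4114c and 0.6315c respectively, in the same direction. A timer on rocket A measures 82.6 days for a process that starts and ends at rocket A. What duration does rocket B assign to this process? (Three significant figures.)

Speed of rocket A in rocket B's frame: u = (v_A − v_B)/(1 − v_A v_B/c²) = (0.4114 − 0.6315)/(1 − 0.4114×0.6315) = −0.2201/0.7402009 = −0.29735; |u| = 0.29735c.
γ for this relative speed: γ = 1/√(1 − 0.088417) = 1.0474.
The clock on rocket A records proper time, so rocket B measures Δt = γΔτ = 1.0474 × 82.6 = 86.5 days.

86.5 days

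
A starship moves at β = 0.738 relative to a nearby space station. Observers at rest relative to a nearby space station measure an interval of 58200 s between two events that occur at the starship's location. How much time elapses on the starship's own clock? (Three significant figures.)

With β = 0.738, γ = 1/√(1 − 0.738²) = 1/√0.455356 = 1.4819.
The starship's clock runs slow as seen from a nearby space station, so Δτ = Δt/γ = 58200/1.4819 = 39300 s.

39300 s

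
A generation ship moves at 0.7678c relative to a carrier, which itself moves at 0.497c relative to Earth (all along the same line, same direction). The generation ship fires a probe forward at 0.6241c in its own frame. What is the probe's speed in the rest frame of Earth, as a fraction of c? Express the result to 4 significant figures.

First combine the probe and generation ship (S''→S'): u₁ = (0.6241 + 0.7678)/(1 + 0.6241×0.7678) = 1.3919/1.47918398 = 0.94099.
Then combine with the carrier (S'→S): u = (0.94099 + 0.497)/(1 + 0.94099×0.497) = 1.43799/1.46767203 = 0.97978.

0.9798c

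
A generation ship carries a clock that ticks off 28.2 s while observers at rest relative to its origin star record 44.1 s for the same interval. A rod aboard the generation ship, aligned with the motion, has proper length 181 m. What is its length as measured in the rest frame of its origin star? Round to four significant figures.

115.7 m

γ = Δt/Δτ = 44.1/28.2 = 1.56383.
The rod contracts by the same γ: 181 m / 1.56383 = 115.7 m.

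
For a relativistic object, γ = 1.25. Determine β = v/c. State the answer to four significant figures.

β = √(1 − 1/γ²) = √(1 − 1/1.5625) = √0.36 = 0.6000.

0.6000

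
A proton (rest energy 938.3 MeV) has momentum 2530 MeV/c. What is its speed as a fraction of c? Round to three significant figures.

0.938c

βγ = pc/(mc²) = 2530/938.3 = 2.6964.
Since γ² = 1 + (βγ)² = 8.27057, γ = √8.27057 = 2.87586, and β = (βγ)/γ = 2.6964/2.87586 = 0.938.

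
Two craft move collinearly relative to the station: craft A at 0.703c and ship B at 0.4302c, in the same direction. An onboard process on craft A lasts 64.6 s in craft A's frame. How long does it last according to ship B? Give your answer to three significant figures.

Transform craft A's velocity into ship B's frame: (0.703 − 0.4302)/(1 − 0.703·0.4302) = 0.2728/0.6975694, so the relative speed is 0.39107c.
γ for this relative speed: γ = 1/√(1 − 0.152936) = 1.0865.
Craft A's interval is proper; time dilation gives Δt_B = γΔτ = 1.0865 × 64.6 s = 70.2 s.

70.2 s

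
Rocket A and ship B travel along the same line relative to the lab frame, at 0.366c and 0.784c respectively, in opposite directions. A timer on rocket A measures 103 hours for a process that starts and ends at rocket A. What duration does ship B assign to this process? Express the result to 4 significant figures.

The velocity of rocket A relative to ship B is (0.366 + 0.784)c / (1 + 0.366×0.784) = 0.89359c; relative speed 0.89359c.
γ for this relative speed: γ = 1/√(1 − 0.798503) = 2.2277.
Rocket A's interval is proper; time dilation gives Δt_B = γΔτ = 2.2277 × 103 hours = 229.5 hours.

229.5 hours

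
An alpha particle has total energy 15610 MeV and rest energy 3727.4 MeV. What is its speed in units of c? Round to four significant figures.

0.9711c

γ = E/(mc²) = 15610/3727.4 = 4.1879.
β = √(1 − 1/γ²) = √(1 − 0.0570174) = √0.9429826 = 0.9711.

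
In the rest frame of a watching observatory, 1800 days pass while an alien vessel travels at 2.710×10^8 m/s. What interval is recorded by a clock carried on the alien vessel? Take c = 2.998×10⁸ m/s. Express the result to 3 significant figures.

770 days

β = v/c = (2.710×10^8 m/s)/(2.998×10⁸ m/s) = 0.903936.
With β = 0.903936, γ = 1/√(1 − 0.903936²) = 1/√0.1828997 = 2.3383.
The alien vessel's clock runs slow as seen from a watching observatory, so Δτ = Δt/γ = 1800/2.3383 = 770 days.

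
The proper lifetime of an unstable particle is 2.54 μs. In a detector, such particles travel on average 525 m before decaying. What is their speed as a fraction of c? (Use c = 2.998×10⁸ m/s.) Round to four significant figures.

0.5676c

Lab distance = (lab lifetime)·v = γτ·βc, so βγ = d/(cτ) = 525.0/(2.998×10⁸ × 2.540×10^-6) = 0.68944.
With βγ = 0.68944: γ² = 1 + (βγ)² = 1.475328, and β = (βγ)/γ = 0.68944/1.21463 = 0.5676.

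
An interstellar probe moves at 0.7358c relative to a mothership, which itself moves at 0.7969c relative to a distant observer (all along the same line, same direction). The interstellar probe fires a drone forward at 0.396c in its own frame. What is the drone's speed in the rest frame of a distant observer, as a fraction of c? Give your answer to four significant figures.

Compose velocities in two stages. Stage 1 (into S'): u₁ = (0.396+0.7358)/(1+0.396×0.7358) = 0.87643.
Stage 2 (into S): u = (0.87643+0.7969)/(1+0.87643×0.7969) = 0.98522, so the speed is 0.9852c.

0.9852c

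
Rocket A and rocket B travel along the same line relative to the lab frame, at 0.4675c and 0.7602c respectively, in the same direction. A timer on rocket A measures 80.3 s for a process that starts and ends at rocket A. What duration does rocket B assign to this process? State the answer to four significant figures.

Transform rocket A's velocity into rocket B's frame: (0.4675 − 0.7602)/(1 − 0.4675·0.7602) = −0.2927/0.6446065, so the relative speed is 0.45408c.
γ for this relative speed: γ = 1/√(1 − 0.206189) = 1.1224.
Rocket A's interval is proper; time dilation gives Δt_B = γΔτ = 1.1224 × 80.3 s = 90.13 s.

90.13 s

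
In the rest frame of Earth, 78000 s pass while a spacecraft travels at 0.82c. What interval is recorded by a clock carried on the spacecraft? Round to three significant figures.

44600 s

With β = 0.82, γ = 1/√(1 − 0.82²) = 1/√0.3276 = 1.7471.
The spacecraft's clock runs slow as seen from Earth, so Δτ = Δt/γ = 78000/1.7471 = 44600 s.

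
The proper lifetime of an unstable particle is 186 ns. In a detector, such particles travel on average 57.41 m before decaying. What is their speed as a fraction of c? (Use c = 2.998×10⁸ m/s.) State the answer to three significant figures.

0.717c

Lab distance = (lab lifetime)·v = γτ·βc, so βγ = d/(cτ) = 57.41/(2.998×10⁸ × 1.860×10^-7) = 1.0295.
With βγ = 1.0295: γ² = 1 + (βγ)² = 2.05987, and β = (βγ)/γ = 1.0295/1.43522 = 0.717.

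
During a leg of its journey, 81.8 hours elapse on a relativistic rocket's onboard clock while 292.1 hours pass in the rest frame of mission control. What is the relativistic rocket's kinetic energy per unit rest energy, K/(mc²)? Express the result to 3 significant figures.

γ = Δt/Δτ = 292.1/81.8 = 3.5709.
K/(mc²) = γ − 1 = 3.5709 − 1 = 2.57.

2.57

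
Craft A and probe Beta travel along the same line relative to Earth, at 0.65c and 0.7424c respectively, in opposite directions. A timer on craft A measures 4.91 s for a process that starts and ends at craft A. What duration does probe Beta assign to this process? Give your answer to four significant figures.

14.30 s

Transform craft A's velocity into probe Beta's frame: (0.65 + 0.7424)/(1 + 0.65·0.7424) = 1.3924/1.48256, so the relative speed is 0.93919c.
At |u| = 0.93919c, γ = (1 − 0.882078)^(−1/2) = 2.9121.
The clock on craft A records proper time, so probe Beta measures Δt = γΔτ = 2.9121 × 4.91 = 14.30 s.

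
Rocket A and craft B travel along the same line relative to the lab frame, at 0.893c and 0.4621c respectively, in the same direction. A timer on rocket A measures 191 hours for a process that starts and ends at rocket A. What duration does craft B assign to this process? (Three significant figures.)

281 hours

The velocity of rocket A relative to craft B is (0.893 − 0.4621)c / (1 − 0.893×0.4621) = 0.73364c; relative speed 0.73364c.
γ for this relative speed: γ = 1/√(1 − 0.538228) = 1.4716.
The clock on rocket A records proper time, so craft B measures Δt = γΔτ = 1.4716 × 191 = 281 hours.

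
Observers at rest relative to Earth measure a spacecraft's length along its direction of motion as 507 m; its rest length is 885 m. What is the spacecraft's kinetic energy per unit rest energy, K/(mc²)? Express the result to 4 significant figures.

Length contraction gives γ = L₀/L = 885/507 = 1.74556.
K/(mc²) = γ − 1 = 1.74556 − 1 = 0.7456.

0.7456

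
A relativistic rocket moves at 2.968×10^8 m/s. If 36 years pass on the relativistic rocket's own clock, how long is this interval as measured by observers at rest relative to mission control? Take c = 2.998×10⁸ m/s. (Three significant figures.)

β = v/c = (2.968×10^8 m/s)/(2.998×10⁸ m/s) = 0.989993.
Lorentz factor: γ = (1 − 0.9800861)^(−1/2) = 7.0863.
The onboard clock measures proper time, so the interval in the rest frame of mission control is dilated: Δt = γ·Δτ = 7.0863 × 36 years = 255 years.

255 years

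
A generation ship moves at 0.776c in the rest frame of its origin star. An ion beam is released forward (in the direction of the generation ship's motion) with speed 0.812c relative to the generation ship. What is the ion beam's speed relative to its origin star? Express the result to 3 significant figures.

0.974c

Relativistic velocity addition: u = (u' + v)/(1 + u'v/c²), with u' = 0.812c and v = 0.776c.
Numerator: 0.812 + 0.776 = 1.588. Denominator: 1 + (0.812)(0.776) = 1.630112.
u = 1.588/1.630112 = 0.97417, so the speed is 0.974c.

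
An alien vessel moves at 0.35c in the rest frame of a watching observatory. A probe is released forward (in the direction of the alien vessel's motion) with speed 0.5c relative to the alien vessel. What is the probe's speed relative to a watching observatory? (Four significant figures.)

Relativistic velocity addition: u = (u' + v)/(1 + u'v/c²), with u' = 0.5c and v = 0.35c.
Numerator: 0.5 + 0.35 = 0.85. Denominator: 1 + (0.5)(0.35) = 1.175.
u = 0.85/1.175 = 0.7234, so the speed is 0.7234c.

0.7234c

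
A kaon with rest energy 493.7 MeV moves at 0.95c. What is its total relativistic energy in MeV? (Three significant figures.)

γ = 1/√(1 − β²) = 1/√(1 − 0.9025) = 1/√0.0975 = 1/0.31225 = 3.2026.
Total energy: E = γmc² = 3.2026 × 493.7 MeV = 1580 MeV.

1580 MeV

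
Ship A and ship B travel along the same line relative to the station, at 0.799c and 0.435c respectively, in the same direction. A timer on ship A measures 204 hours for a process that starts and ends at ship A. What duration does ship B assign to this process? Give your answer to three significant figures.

Speed of ship A in ship B's frame: u = (v_A − v_B)/(1 − v_A v_B/c²) = (0.799 − 0.435)/(1 − 0.799×0.435) = 0.364/0.652435 = 0.55791; |u| = 0.55791c.
At |u| = 0.55791c, γ = (1 − 0.311264)^(−1/2) = 1.205.
Ship A's interval is proper; time dilation gives Δt_B = γΔτ = 1.205 × 204 hours = 246 hours.

246 hours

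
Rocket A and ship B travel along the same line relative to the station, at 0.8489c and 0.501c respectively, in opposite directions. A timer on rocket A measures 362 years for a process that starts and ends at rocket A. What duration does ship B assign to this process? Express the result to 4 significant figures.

Transform rocket A's velocity into ship B's frame: (0.8489 + 0.501)/(1 + 0.8489·0.501) = 1.3499/1.4252989, so the relative speed is 0.9471c.
γ for this relative speed: γ = 1/√(1 − 0.896998) = 3.1159.
The clock on rocket A records proper time, so ship B measures Δt = γΔτ = 3.1159 × 362 = 1128 years.

1128 years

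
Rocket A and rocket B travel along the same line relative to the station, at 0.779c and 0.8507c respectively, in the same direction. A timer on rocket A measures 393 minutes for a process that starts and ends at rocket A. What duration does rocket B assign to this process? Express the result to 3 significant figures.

402 minutes

Transform rocket A's velocity into rocket B's frame: (0.779 − 0.8507)/(1 − 0.779·0.8507) = −0.0717/0.3373047, so the relative speed is 0.21257c.
At |u| = 0.21257c, γ = (1 − 0.045186)^(−1/2) = 1.0234.
Rocket A's interval is proper; time dilation gives Δt_B = γΔτ = 1.0234 × 393 minutes = 402 minutes.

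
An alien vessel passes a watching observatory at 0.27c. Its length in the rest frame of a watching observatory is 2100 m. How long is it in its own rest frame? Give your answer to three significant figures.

2180 m

With β = 0.27, γ = 1/√(1 − 0.27²) = 1/√0.9271 = 1.0386.
Proper length: L₀ = γ·L = 1.0386 × 2100 = 2180 m.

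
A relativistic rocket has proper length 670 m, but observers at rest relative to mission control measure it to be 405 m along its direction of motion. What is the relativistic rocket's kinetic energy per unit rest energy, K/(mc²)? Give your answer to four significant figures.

0.6543

Length contraction gives γ = L₀/L = 670/405 = 1.65432.
K/(mc²) = γ − 1 = 1.65432 − 1 = 0.6543.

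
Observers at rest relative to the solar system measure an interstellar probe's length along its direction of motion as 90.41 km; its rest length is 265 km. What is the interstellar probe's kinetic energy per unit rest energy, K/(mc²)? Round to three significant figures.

1.93

Length contraction gives γ = L₀/L = 265/90.41 = 2.93109.
Since K = (γ−1)mc², K/(mc²) = 2.93109 − 1 = 1.93.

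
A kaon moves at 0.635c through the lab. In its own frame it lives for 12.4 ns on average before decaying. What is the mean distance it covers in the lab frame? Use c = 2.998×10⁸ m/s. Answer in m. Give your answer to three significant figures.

3.06 m

With β = 0.635, γ = 1/√(1 − 0.635²) = 1/√0.596775 = 1.2945.
Lab-frame lifetime: Δt = γτ = 1.2945 × 12.4 ns = 16.052 ns.
Distance: d = vΔt = 0.635 × 2.998×10⁸ m/s × 1.6052×10^-8 s = 3.06 m.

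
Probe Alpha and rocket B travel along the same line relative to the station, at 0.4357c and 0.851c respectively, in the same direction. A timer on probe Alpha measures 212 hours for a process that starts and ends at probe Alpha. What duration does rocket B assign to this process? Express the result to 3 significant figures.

Speed of probe Alpha in rocket B's frame: u = (v_A − v_B)/(1 − v_A v_B/c²) = (0.4357 − 0.851)/(1 − 0.4357×0.851) = −0.4153/0.6292193 = −0.66002; |u| = 0.66002c.
γ for this relative speed: γ = 1/√(1 − 0.435626) = 1.3311.
The clock on probe Alpha records proper time, so rocket B measures Δt = γΔτ = 1.3311 × 212 = 282 hours.

282 hours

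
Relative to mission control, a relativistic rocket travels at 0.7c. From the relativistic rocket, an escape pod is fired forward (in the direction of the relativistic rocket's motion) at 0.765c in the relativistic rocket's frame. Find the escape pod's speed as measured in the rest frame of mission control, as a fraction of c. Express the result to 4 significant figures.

In units of c, u = (u' + v)/(1 + u'v) with u' = 0.765 and v = 0.7.
Numerator: 0.765 + 0.7 = 1.465. Denominator: 1 + (0.765)(0.7) = 1.5355.
u = 1.465/1.5355 = 0.95409, so the speed is 0.9541c.

0.9541c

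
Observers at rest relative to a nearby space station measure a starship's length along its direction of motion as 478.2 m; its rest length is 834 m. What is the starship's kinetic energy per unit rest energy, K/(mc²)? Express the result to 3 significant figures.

0.744

From L = L₀/γ: γ = 834/478.2 = 1.74404.
Since K = (γ−1)mc², K/(mc²) = 1.74404 − 1 = 0.744.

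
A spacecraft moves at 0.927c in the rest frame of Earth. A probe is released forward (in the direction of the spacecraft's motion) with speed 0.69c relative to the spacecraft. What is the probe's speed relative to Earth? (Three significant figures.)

0.986c

In units of c, u = (u' + v)/(1 + u'v) with u' = 0.69 and v = 0.927.
Numerator: 0.69 + 0.927 = 1.617. Denominator: 1 + (0.69)(0.927) = 1.63963.
u = 1.617/1.63963 = 0.9862, so the speed is 0.986c.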